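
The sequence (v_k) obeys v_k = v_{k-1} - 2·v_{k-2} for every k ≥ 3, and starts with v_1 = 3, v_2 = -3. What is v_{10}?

Applying the relation repeatedly:
v_3 = -9;  v_4 = -3;  v_5 = 15;  v_6 = 21;  v_7 = -9;  v_8 = -51;  v_9 = -33;  v_{10} = 69.

69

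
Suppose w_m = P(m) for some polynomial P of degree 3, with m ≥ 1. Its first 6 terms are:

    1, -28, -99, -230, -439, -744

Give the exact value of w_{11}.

1st diffs: -29, -71, -131, -209, -305.
2nd diffs: -42, -60, -78, -96.
3rd diffs: -18, -18, -18 (constant).
So w_m = -3m^3 - 3m^2 + m + 6.
Evaluating at m = 11 gives w_{11} = -4339.

-4339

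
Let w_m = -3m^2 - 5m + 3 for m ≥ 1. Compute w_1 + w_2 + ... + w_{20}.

-9600

Over m = 1..20: Σm = 210, Σm² = 2870.
Total = (-3)·2870 + (-5)·210 + (3)·20 = -9600.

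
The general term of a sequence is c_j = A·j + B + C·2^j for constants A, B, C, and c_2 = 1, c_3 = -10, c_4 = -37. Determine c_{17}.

-524196

At j = 2, 3, 4: 2A + B + 4C = 1; 3A + B + 8C = -10; 4A + B + 16C = -37.
Subtracting the first from the second: A + 4C = -11.
Subtracting the second from the third: A + 8C = -27.
Solving: C = -4, A = 5, then B = 7.
Hence c_{17} = 5·17 + 7 + (-4)·131072 = -524196.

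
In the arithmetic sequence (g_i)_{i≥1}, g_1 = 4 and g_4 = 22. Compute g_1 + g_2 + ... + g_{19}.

1102

Common difference d = (22 - 4) / (4 - 1) = 6.
g_i = 4 + (i - 1)·6.
g_{19} = 112; S = 19·(4 + 112)/2 = 1102.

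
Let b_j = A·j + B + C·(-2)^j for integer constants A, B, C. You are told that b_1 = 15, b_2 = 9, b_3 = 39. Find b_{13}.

16467

Plug in j = 1, 2, 3: A + B - 2C = 15; 2A + B + 4C = 9; 3A + B - 8C = 39.
Subtracting the first from the second: A + 6C = -6.
Subtracting the second from the third: A - 12C = 30.
Solving: C = -2, A = 6, then B = 5.
So b_j = 6·j + 5 + (-2)·(-2)^j; at j=13 this is 16467.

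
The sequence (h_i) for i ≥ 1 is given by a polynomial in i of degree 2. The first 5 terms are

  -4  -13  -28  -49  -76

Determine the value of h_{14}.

1st diffs: -9, -15, -21, -27.
2nd diffs: -6, -6, -6 (constant).
So h_i = -3i^2 - 1.
Evaluating at i = 14 gives h_{14} = -589.

-589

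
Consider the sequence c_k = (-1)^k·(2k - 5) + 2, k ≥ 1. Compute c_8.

13

(-1)^8 = 1; 2k - 5 at k=8 is 11; so c_8 = 13.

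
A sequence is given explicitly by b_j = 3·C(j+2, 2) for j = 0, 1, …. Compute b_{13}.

315

C(15, 2) = 105, so b_{13} = 315.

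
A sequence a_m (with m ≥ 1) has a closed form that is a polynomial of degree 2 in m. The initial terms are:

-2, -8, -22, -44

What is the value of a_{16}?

-932

1st diffs: -6, -14, -22.
2nd diffs: -8, -8 (constant).
So a_m = -4m^2 + 6m - 4.
Evaluating at m = 16 gives a_{16} = -932.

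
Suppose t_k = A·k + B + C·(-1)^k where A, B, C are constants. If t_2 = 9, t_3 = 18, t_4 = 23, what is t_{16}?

Write the equations: 2A + B + C = 9; 3A + B - C = 18; 4A + B + C = 23.
Subtracting the first from the second: A - 2C = 9.
Subtracting the second from the third: A + 2C = 5.
Solving: C = -1, A = 7, then B = -4.
Hence t_{16} = 7·16 + (-4) + (-1)·1 = 107.

107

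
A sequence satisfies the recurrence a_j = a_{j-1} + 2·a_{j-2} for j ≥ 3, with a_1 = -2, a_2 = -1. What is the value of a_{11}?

Step forward from the initial values:
a_3 = -5; a_4 = -7; a_5 = -17; a_6 = -31; a_7 = -65; a_8 = -127; a_9 = -257; a_{10} = -511; a_{11} = -1025.
(Characteristic roots are 2 and -1.)

-1025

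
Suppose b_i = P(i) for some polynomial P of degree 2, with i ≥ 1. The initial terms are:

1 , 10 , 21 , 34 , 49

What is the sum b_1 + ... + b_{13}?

1287

1st diffs: 9, 11, 13, 15.
2nd diffs: 2, 2, 2 (constant).
So b_i = i^2 + 6i - 6.
Continuing: …, 66, 85, 106, 129, …, b_{13} = 241.
Summing i = 1..13 (13 terms) gives 1287.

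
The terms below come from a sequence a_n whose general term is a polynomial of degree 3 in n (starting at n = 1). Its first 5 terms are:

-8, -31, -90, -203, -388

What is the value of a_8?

-1555

1st diffs: -23, -59, -113, -185.
2nd diffs: -36, -54, -72.
3rd diffs: -18, -18 (constant).
Newton forward-difference form: a_n = -8 + (-23)·C(n-1,1) + (-36)·C(n-1,2) + (-18)·C(n-1,3).
At n = 8: n-1 = 7, so a_8 = -8 - 161 - 756 - 630 = -1555.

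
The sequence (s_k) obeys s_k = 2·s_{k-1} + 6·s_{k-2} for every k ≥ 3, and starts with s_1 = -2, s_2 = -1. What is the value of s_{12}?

Step forward from the initial values:
s_3 = -14; s_4 = -34; s_5 = -152; s_6 = -508; s_7 = -1928; s_8 = -6904; s_9 = -25376; s_{10} = -92176; s_{11} = -336608; s_{12} = -1226272.

-1226272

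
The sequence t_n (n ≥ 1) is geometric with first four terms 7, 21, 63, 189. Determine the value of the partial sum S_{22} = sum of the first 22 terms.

109833708628

Common ratio r = 3.
t_n = 7·3^(n-1).
S = 7·(3^22 - 1)/(3 - 1) = 7·(31381059609 - 1)/(2) = 109833708628.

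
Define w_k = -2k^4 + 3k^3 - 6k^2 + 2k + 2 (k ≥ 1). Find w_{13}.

w_{13} = -2·13^4 + 3·13^3 - 6·13^2 + 2·13 + 2 = -51517.

-51517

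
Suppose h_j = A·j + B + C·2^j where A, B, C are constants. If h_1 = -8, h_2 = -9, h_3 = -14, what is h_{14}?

-32733

The three given values yield: A + B + 2C = -8; 2A + B + 4C = -9; 3A + B + 8C = -14.
Subtracting the first from the second: A + 2C = -1.
Subtracting the second from the third: A + 4C = -5.
Solving: C = -2, A = 3, then B = -7.
Therefore h_{14} = 42 + (-7) + (-2)·16384 = -32733.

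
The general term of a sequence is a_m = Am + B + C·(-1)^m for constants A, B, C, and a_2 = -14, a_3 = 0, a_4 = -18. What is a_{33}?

-60

At m = 2, 3, 4: 2A + B + C = -14; 3A + B - C = 0; 4A + B + C = -18.
Subtracting the first from the second: A - 2C = 14.
Subtracting the second from the third: A + 2C = -18.
Solving: C = -8, A = -2, then B = -2.
So a_m = -2·m + (-2) + (-8)·(-1)^m; at m=33 this is -60.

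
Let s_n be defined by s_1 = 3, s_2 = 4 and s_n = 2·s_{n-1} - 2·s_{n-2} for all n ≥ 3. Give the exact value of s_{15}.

-128

s_3 = 2  s_4 = -4  s_5 = -12  …  s_{12} = -64  s_{13} = -192  s_{14} = -256  s_{15} = -128.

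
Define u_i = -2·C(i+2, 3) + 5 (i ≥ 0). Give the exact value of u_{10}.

-435

C(12, 3) = 220, so u_{10} = -435.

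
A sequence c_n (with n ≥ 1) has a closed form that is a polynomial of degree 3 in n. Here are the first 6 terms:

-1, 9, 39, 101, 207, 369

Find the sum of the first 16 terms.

34224

1st diffs: 10, 30, 62, 106, 162.
2nd diffs: 20, 32, 44, 56.
3rd diffs: 12, 12, 12 (constant).
Newton forward-difference form: c_n = -1 + 10·C(n-1,1) + 20·C(n-1,2) + 12·C(n-1,3).
Continuing: …, 599, 909, 1311, 1817, …, c_{16} = 7709.
Summing n = 1..16 (16 terms) gives 34224.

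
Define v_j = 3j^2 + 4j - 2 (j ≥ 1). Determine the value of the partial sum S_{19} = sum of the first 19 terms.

Over j = 1..19: Σj = 190, Σj² = 2470.
Total = (3)·2470 + (4)·190 + (-2)·19 = 8132.

8132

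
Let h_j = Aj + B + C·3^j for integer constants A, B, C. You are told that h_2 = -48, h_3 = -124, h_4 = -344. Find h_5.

The three given values yield: 2A + B + 9C = -48; 3A + B + 27C = -124; 4A + B + 81C = -344.
Subtracting the first from the second: A + 18C = -76.
Subtracting the second from the third: A + 54C = -220.
Solving: C = -4, A = -4, then B = -4.
Hence h_5 = -4·5 + (-4) + (-4)·243 = -996.

-996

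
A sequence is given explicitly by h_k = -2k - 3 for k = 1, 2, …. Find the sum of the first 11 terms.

-165

Over k = 1..11: Σk = 66.
Total = (-2)·66 + (-3)·11 = -165.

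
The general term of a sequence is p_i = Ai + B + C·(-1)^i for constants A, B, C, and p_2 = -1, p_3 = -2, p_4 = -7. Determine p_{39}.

-110

The three given values yield: 2A + B + C = -1; 3A + B - C = -2; 4A + B + C = -7.
Subtracting the first from the second: A - 2C = -1.
Subtracting the second from the third: A + 2C = -5.
Solving: C = -1, A = -3, then B = 6.
Therefore p_{39} = -117 + 6 + (-1)·(-1) = -110.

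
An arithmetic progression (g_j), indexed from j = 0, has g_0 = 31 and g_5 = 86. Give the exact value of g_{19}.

Common difference d = (86 - 31) / (5 - 0) = 11.
g_j = 31 + (j - 0)·11.
g_{19} = 31 + 19·11 = 240.

240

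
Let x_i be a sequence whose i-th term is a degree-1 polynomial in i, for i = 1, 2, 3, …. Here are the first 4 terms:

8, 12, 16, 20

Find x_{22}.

1st diffs: 4, 4, 4 (constant).
So x_i = 4i + 4.
Evaluating at i = 22 gives x_{22} = 92.

92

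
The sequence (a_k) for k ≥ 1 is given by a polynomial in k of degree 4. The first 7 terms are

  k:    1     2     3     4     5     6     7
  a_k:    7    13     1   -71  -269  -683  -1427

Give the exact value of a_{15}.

-40859

1st diffs: 6, -12, -72, -198, -414, -744.
2nd diffs: -18, -60, -126, -216, -330.
3rd diffs: -42, -66, -90, -114.
4th diffs: -24, -24, -24 (constant).
Newton forward-difference form: a_k = 7 + 6·C(k-1,1) + (-18)·C(k-1,2) + (-42)·C(k-1,3) + (-24)·C(k-1,4).
At k = 15: k-1 = 14, so a_{15} = 7 + 84 - 1638 - 15288 - 24024 = -40859.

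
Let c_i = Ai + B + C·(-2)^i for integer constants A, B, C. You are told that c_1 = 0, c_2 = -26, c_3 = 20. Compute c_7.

492

Write the equations: A + B - 2C = 0; 2A + B + 4C = -26; 3A + B - 8C = 20.
Subtracting the first from the second: A + 6C = -26.
Subtracting the second from the third: A - 12C = 46.
Solving: C = -4, A = -2, then B = -6.
Therefore c_7 = -14 + (-6) + (-4)·(-128) = 492.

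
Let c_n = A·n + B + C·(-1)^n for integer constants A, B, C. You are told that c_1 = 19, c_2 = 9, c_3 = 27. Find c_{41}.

179

Plug in n = 1, 2, 3: A + B - C = 19; 2A + B + C = 9; 3A + B - C = 27.
Subtracting the first from the second: A + 2C = -10.
Subtracting the second from the third: A - 2C = 18.
Solving: C = -7, A = 4, then B = 8.
Hence c_{41} = 4·41 + 8 + (-7)·(-1) = 179.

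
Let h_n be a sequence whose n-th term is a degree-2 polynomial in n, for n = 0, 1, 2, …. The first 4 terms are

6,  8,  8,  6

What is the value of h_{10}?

-64

1st diffs: 2, 0, -2.
2nd diffs: -2, -2 (constant).
Newton forward-difference form: h_n = 6 + 2·C(n,1) + (-2)·C(n,2).
At n = 10: n = 10, so h_{10} = 6 + 20 - 90 = -64.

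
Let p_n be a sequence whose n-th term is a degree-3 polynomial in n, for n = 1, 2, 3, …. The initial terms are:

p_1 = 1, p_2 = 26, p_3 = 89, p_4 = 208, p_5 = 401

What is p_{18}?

17834

1st diffs: 25, 63, 119, 193.
2nd diffs: 38, 56, 74.
3rd diffs: 18, 18 (constant).
So p_n = 3n^3 + n^2 + n - 4.
Evaluating at n = 18 gives p_{18} = 17834.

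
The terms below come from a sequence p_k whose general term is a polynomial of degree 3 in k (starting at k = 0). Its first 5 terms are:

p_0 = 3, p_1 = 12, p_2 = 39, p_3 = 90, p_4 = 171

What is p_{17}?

6684

1st diffs: 9, 27, 51, 81.
2nd diffs: 18, 24, 30.
3rd diffs: 6, 6 (constant).
Newton forward-difference form: p_k = 3 + 9·C(k,1) + 18·C(k,2) + 6·C(k,3).
At k = 17: k = 17, so p_{17} = 3 + 153 + 2448 + 4080 = 6684.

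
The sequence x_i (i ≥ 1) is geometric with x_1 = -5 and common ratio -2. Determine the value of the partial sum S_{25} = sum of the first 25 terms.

-55924055

x_i = (-5)·(-2)^(i-1).
S = (-5)·((-2)^25 - 1)/(-2 - 1) = (-5)·(-33554432 - 1)/(-3) = -55924055.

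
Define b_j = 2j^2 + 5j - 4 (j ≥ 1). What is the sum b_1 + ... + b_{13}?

2041

Over j = 1..13: Σj = 91, Σj² = 819.
Total = (2)·819 + (5)·91 + (-4)·13 = 2041.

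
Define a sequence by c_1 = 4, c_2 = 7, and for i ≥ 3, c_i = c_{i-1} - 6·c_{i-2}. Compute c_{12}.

Applying the relation repeatedly:
c_3 = -17; c_4 = -59; c_5 = 43; c_6 = 397; c_7 = 139; c_8 = -2243; c_9 = -3077; c_{10} = 10381; c_{11} = 28843; c_{12} = -33443.

-33443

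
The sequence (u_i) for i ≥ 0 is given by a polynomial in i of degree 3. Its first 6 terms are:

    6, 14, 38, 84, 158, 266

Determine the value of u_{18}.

7494

1st diffs: 8, 24, 46, 74, 108.
2nd diffs: 16, 22, 28, 34.
3rd diffs: 6, 6, 6 (constant).
Newton forward-difference form: u_i = 6 + 8·C(i,1) + 16·C(i,2) + 6·C(i,3).
At i = 18: i = 18, so u_{18} = 6 + 144 + 2448 + 4896 = 7494.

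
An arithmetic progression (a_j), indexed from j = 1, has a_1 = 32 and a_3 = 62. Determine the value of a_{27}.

422

Common difference d = (62 - 32) / (3 - 1) = 15.
a_j = 32 + (j - 1)·15.
a_{27} = 32 + 26·15 = 422.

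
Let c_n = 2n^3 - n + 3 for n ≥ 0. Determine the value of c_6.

429

c_6 = 2·6^3 - 1·6 + 3 = 429.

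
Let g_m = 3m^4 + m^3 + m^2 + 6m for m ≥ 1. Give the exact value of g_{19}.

398297

g_{19} = 3·19^4 + 1·19^3 + 1·19^2 + 6·19 = 398297.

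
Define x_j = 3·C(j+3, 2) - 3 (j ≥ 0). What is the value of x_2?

C(5, 2) = 10, so x_2 = 27.

27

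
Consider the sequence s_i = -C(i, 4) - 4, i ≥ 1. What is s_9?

C(9, 4) = 126, so s_9 = -130.

-130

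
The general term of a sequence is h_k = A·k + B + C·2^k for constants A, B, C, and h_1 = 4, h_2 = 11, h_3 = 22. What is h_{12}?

8225

Plug in k = 1, 2, 3: A + B + 2C = 4; 2A + B + 4C = 11; 3A + B + 8C = 22.
Subtracting the first from the second: A + 2C = 7.
Subtracting the second from the third: A + 4C = 11.
Solving: C = 2, A = 3, then B = -3.
Therefore h_{12} = 36 + (-3) + 2·4096 = 8225.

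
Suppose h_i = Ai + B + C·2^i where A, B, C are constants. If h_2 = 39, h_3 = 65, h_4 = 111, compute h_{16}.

The three given values yield: 2A + B + 4C = 39; 3A + B + 8C = 65; 4A + B + 16C = 111.
Subtracting the first from the second: A + 4C = 26.
Subtracting the second from the third: A + 8C = 46.
Solving: C = 5, A = 6, then B = 7.
Hence h_{16} = 6·16 + 7 + 5·65536 = 327783.

327783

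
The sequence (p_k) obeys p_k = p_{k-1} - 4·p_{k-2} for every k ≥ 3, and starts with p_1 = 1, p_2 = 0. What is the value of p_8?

Applying the relation repeatedly:
p_3 = -4, p_4 = -4, p_5 = 12, p_6 = 28, p_7 = -20, p_8 = -132.

-132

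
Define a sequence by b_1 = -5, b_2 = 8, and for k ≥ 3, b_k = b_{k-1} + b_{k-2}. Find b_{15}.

Applying the relation repeatedly:
b_3 = 3;  b_4 = 11;  b_5 = 14;  …;  b_{12} = 437;  b_{13} = 707;  b_{14} = 1144;  b_{15} = 1851.

1851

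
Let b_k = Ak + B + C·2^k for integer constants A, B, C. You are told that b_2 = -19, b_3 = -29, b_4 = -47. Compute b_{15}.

Write the equations: 2A + B + 4C = -19; 3A + B + 8C = -29; 4A + B + 16C = -47.
Subtracting the first from the second: A + 4C = -10.
Subtracting the second from the third: A + 8C = -18.
Solving: C = -2, A = -2, then B = -7.
Therefore b_{15} = -30 + (-7) + (-2)·32768 = -65573.

-65573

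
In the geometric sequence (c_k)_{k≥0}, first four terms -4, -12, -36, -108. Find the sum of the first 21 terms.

-20920706404

Common ratio r = 3.
c_k = (-4)·3^(k-0).
S = (-4)·(3^21 - 1)/(3 - 1) = (-4)·(10460353203 - 1)/(2) = -20920706404.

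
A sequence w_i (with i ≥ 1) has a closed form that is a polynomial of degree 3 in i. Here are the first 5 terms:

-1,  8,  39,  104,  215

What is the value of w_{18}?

1st diffs: 9, 31, 65, 111.
2nd diffs: 22, 34, 46.
3rd diffs: 12, 12 (constant).
So w_i = 2i^3 - i^2 - 2i.
Evaluating at i = 18 gives w_{18} = 11304.

11304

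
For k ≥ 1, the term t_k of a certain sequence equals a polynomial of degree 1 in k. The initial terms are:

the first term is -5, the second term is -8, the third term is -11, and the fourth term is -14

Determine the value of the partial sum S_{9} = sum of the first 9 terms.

1st diffs: -3, -3, -3 (constant).
So t_k = -3k - 2.
Continuing: …, -17, -20, -23, -26, …, t_9 = -29.
Summing k = 1..9 (9 terms) gives -153.

-153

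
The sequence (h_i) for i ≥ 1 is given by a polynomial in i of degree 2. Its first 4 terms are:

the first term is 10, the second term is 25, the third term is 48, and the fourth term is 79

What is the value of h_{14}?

1st diffs: 15, 23, 31.
2nd diffs: 8, 8 (constant).
So h_i = 4i^2 + 3i + 3.
Evaluating at i = 14 gives h_{14} = 829.

829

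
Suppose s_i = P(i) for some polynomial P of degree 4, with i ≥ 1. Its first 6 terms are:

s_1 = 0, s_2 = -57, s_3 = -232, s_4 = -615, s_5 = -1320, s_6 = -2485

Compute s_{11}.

1st diffs: -57, -175, -383, -705, -1165.
2nd diffs: -118, -208, -322, -460.
3rd diffs: -90, -114, -138.
4th diffs: -24, -24 (constant).
So s_i = -i^4 - 5i^3 - 4i^2 + 5i + 5.
Evaluating at i = 11 gives s_{11} = -21720.

-21720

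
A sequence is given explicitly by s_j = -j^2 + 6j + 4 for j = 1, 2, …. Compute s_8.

s_8 = -1·8^2 + 6·8 + 4 = -12.

-12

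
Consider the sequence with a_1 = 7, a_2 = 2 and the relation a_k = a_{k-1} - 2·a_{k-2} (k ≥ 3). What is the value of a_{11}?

216

a_3 = -12, a_4 = -16, a_5 = 8, a_6 = 40, a_7 = 24, a_8 = -56, a_9 = -104, a_{10} = 8, a_{11} = 216.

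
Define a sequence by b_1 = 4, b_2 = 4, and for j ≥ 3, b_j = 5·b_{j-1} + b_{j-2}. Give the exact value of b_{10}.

b_3 = 24; b_4 = 124; b_5 = 644; b_6 = 3344; b_7 = 17364; b_8 = 90164; b_9 = 468184; b_{10} = 2431084.

2431084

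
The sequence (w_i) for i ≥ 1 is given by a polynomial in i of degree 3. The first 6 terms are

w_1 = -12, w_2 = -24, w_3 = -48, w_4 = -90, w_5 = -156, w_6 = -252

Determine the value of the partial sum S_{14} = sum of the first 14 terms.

-11634

1st diffs: -12, -24, -42, -66, -96.
2nd diffs: -12, -18, -24, -30.
3rd diffs: -6, -6, -6 (constant).
Newton forward-difference form: w_i = -12 + (-12)·C(i-1,1) + (-12)·C(i-1,2) + (-6)·C(i-1,3).
Continuing: …, -384, -558, -780, -1056, …, w_{14} = -2820.
Summing i = 1..14 (14 terms) gives -11634.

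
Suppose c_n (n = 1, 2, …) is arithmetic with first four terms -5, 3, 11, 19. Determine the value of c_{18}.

Common difference d = 8.
c_n = -5 + (n - 1)·8.
c_{18} = -5 + 17·8 = 131.

131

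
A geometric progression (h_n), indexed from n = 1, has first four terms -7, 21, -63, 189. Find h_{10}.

Common ratio r = -3.
h_n = (-7)·(-3)^(n-1).
h_{10} = (-7)·(-3)^9 = 137781.

137781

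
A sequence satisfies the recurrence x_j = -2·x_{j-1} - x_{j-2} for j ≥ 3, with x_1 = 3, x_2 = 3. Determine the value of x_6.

27

Applying the relation repeatedly:
x_3 = -9; x_4 = 15; x_5 = -21; x_6 = 27.
(Characteristic roots are -1 and -1.)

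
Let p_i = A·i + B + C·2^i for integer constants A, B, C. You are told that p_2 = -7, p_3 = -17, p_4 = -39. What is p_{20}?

-3145687

The three given values yield: 2A + B + 4C = -7; 3A + B + 8C = -17; 4A + B + 16C = -39.
Subtracting the first from the second: A + 4C = -10.
Subtracting the second from the third: A + 8C = -22.
Solving: C = -3, A = 2, then B = 1.
So p_i = 2·i + 1 + (-3)·2^i; at i=20 this is -3145687.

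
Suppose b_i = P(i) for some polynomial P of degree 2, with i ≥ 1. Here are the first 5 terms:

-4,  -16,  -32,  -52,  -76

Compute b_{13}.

1st diffs: -12, -16, -20, -24.
2nd diffs: -4, -4, -4 (constant).
Newton forward-difference form: b_i = -4 + (-12)·C(i-1,1) + (-4)·C(i-1,2).
At i = 13: i-1 = 12, so b_{13} = -4 - 144 - 264 = -412.

-412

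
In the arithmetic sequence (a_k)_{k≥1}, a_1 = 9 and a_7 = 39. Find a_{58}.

294

Common difference d = (39 - 9) / (7 - 1) = 5.
a_k = 9 + (k - 1)·5.
a_{58} = 9 + 57·5 = 294.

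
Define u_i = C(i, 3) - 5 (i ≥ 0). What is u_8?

51

C(8, 3) = 56, so u_8 = 51.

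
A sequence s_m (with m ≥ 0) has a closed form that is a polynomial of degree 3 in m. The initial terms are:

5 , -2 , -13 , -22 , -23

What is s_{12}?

977

1st diffs: -7, -11, -9, -1.
2nd diffs: -4, 2, 8.
3rd diffs: 6, 6 (constant).
Newton forward-difference form: s_m = 5 + (-7)·C(m,1) + (-4)·C(m,2) + 6·C(m,3).
At m = 12: m = 12, so s_{12} = 5 - 84 - 264 + 1320 = 977.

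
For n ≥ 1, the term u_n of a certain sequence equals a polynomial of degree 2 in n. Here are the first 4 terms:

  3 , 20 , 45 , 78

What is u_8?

1st diffs: 17, 25, 33.
2nd diffs: 8, 8 (constant).
So u_n = 4n^2 + 5n - 6.
Evaluating at n = 8 gives u_8 = 290.

290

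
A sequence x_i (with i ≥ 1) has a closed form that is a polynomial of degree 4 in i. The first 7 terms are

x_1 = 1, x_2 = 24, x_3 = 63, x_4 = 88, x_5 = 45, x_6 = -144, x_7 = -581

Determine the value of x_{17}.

1st diffs: 23, 39, 25, -43, -189, -437.
2nd diffs: 16, -14, -68, -146, -248.
3rd diffs: -30, -54, -78, -102.
4th diffs: -24, -24, -24 (constant).
Newton forward-difference form: x_i = 1 + 23·C(i-1,1) + 16·C(i-1,2) + (-30)·C(i-1,3) + (-24)·C(i-1,4).
At i = 17: i-1 = 16, so x_{17} = 1 + 368 + 1920 - 16800 - 43680 = -58191.

-58191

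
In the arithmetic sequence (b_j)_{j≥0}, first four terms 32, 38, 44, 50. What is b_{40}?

272

Common difference d = 6.
b_j = 32 + (j - 0)·6.
b_{40} = 32 + 40·6 = 272.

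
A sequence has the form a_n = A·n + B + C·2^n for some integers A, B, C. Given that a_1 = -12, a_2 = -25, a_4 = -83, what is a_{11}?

Write the equations: A + B + 2C = -12; 2A + B + 4C = -25; 4A + B + 16C = -83.
Subtracting the first from the second: A + 2C = -13.
Subtracting the second from the third: 2A + 12C = -58.
Solving: C = -4, A = -5, then B = 1.
Hence a_{11} = -5·11 + 1 + (-4)·2048 = -8246.

-8246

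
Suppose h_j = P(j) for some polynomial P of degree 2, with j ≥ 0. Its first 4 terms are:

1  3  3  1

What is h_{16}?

-207

1st diffs: 2, 0, -2.
2nd diffs: -2, -2 (constant).
Newton forward-difference form: h_j = 1 + 2·C(j,1) + (-2)·C(j,2).
At j = 16: j = 16, so h_{16} = 1 + 32 - 240 = -207.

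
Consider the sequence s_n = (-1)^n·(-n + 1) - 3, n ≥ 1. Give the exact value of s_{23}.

19

(-1)^23 = -1; -n + 1 at n=23 is -22; so s_{23} = 19.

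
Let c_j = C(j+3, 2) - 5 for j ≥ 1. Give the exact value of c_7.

40

C(10, 2) = 45, so c_7 = 40.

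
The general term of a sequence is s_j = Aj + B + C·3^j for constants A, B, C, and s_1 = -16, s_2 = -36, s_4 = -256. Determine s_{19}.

Plug in j = 1, 2, 4: A + B + 3C = -16; 2A + B + 9C = -36; 4A + B + 81C = -256.
Subtracting the first from the second: A + 6C = -20.
Subtracting the second from the third: 2A + 72C = -220.
Solving: C = -3, A = -2, then B = -5.
So s_j = -2·j + (-5) + (-3)·3^j; at j=19 this is -3486784444.

-3486784444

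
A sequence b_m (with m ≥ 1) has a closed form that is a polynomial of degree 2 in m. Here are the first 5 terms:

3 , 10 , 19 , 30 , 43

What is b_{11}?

163

1st diffs: 7, 9, 11, 13.
2nd diffs: 2, 2, 2 (constant).
Newton forward-difference form: b_m = 3 + 7·C(m-1,1) + 2·C(m-1,2).
At m = 11: m-1 = 10, so b_{11} = 3 + 70 + 90 = 163.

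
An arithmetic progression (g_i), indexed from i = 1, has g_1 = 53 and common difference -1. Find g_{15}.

39

g_i = 53 + (i - 1)·(-1).
g_{15} = 53 + 14·(-1) = 39.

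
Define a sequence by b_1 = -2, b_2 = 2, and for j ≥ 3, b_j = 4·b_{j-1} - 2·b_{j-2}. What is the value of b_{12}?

824000

Iterate the recurrence:
b_3 = 12; b_4 = 44; b_5 = 152; b_6 = 520; b_7 = 1776; b_8 = 6064; b_9 = 20704; b_{10} = 70688; b_{11} = 241344; b_{12} = 824000.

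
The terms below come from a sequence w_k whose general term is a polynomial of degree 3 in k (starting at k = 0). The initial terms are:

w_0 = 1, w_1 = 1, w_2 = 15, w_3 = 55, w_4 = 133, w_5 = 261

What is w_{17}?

10065

1st diffs: 0, 14, 40, 78, 128.
2nd diffs: 14, 26, 38, 50.
3rd diffs: 12, 12, 12 (constant).
Newton forward-difference form: w_k = 1 + 14·C(k,2) + 12·C(k,3).
At k = 17: k = 17, so w_{17} = 1 + 1904 + 8160 = 10065.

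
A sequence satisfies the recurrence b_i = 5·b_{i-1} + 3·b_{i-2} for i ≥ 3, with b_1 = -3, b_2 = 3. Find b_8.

36291

Compute successive terms:
b_3 = 6;  b_4 = 39;  b_5 = 213;  b_6 = 1182;  b_7 = 6549;  b_8 = 36291.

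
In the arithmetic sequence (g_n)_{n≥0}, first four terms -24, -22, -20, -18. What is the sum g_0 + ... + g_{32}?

Common difference d = 2.
g_n = -24 + (n - 0)·2.
g_{32} = 40; S = 33·(-24 + 40)/2 = 264.

264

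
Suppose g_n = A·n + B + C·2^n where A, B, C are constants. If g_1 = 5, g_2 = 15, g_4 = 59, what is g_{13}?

24623

At n = 1, 2, 4: A + B + 2C = 5; 2A + B + 4C = 15; 4A + B + 16C = 59.
Subtracting the first from the second: A + 2C = 10.
Subtracting the second from the third: 2A + 12C = 44.
Solving: C = 3, A = 4, then B = -5.
So g_n = 4·n + (-5) + 3·2^n; at n=13 this is 24623.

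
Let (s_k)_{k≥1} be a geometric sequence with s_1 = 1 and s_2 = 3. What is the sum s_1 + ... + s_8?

Common ratio r = 3.
s_k = 1·3^(k-1).
S = 1·(3^8 - 1)/(3 - 1) = 1·(6561 - 1)/(2) = 3280.

3280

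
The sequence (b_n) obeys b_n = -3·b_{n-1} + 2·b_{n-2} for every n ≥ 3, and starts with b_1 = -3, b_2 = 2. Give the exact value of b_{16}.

Step forward from the initial values:
b_3 = -12  b_4 = 40  b_5 = -144  …  b_{13} = -3722592  b_{14} = 13258208  b_{15} = -47219808  b_{16} = 168175840.

168175840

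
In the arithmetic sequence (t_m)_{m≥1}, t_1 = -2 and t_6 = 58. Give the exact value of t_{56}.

Common difference d = (58 - (-2)) / (6 - 1) = 12.
t_m = -2 + (m - 1)·12.
t_{56} = -2 + 55·12 = 658.

658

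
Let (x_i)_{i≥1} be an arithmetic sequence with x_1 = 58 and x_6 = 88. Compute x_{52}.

364

Common difference d = (88 - 58) / (6 - 1) = 6.
x_i = 58 + (i - 1)·6.
x_{52} = 58 + 51·6 = 364.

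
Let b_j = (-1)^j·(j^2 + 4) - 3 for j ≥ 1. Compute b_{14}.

197

(-1)^14 = 1; j^2 + 4 at j=14 is 200; so b_{14} = 197.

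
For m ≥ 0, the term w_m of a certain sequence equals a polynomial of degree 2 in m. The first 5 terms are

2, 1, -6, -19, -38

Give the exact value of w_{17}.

1st diffs: -1, -7, -13, -19.
2nd diffs: -6, -6, -6 (constant).
Newton forward-difference form: w_m = 2 + (-1)·C(m,1) + (-6)·C(m,2).
At m = 17: m = 17, so w_{17} = 2 - 17 - 816 = -831.

-831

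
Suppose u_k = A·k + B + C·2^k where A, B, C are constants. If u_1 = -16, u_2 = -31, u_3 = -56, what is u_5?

-186

The three given values yield: A + B + 2C = -16; 2A + B + 4C = -31; 3A + B + 8C = -56.
Subtracting the first from the second: A + 2C = -15.
Subtracting the second from the third: A + 4C = -25.
Solving: C = -5, A = -5, then B = -1.
So u_k = -5·k + (-1) + (-5)·2^k; at k=5 this is -186.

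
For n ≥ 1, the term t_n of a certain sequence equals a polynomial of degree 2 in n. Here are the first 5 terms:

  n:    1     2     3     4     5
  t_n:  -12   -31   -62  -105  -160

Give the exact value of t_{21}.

-2672

1st diffs: -19, -31, -43, -55.
2nd diffs: -12, -12, -12 (constant).
Newton forward-difference form: t_n = -12 + (-19)·C(n-1,1) + (-12)·C(n-1,2).
At n = 21: n-1 = 20, so t_{21} = -12 - 380 - 2280 = -2672.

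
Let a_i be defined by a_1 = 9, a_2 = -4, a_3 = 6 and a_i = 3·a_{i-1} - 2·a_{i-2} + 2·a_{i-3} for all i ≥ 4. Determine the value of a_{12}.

a_4 = 44  a_5 = 112  a_6 = 260  a_7 = 644  a_8 = 1636  a_9 = 4140  a_{10} = 10436  a_{11} = 26300  a_{12} = 66308.

66308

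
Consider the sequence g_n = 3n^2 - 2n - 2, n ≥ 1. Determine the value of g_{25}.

1823

g_{25} = 3·25^2 - 2·25 - 2 = 1823.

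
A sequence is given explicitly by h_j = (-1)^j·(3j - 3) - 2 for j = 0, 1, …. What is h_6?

(-1)^6 = 1; 3j - 3 at j=6 is 15; so h_6 = 13.

13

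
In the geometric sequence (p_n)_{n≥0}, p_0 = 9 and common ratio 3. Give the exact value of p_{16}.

p_n = 9·3^(n-0).
p_{16} = 9·3^16 = 387420489.

387420489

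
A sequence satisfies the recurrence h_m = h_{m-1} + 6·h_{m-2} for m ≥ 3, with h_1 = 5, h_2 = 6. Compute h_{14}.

h_3 = 36, h_4 = 72, h_5 = 288, …, h_{11} = 190800, h_{12} = 563184, h_{13} = 1707984, h_{14} = 5087088.
(Characteristic roots are 3 and -2.)

5087088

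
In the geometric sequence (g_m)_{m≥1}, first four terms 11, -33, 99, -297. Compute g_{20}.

-12784876137

Common ratio r = -3.
g_m = 11·(-3)^(m-1).
g_{20} = 11·(-3)^19 = -12784876137.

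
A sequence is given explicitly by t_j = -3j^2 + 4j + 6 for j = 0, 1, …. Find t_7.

t_7 = -3·7^2 + 4·7 + 6 = -113.

-113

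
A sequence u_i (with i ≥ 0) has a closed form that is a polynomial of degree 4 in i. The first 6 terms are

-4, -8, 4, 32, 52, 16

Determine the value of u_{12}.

1st diffs: -4, 12, 28, 20, -36.
2nd diffs: 16, 16, -8, -56.
3rd diffs: 0, -24, -48.
4th diffs: -24, -24 (constant).
Newton forward-difference form: u_i = -4 + (-4)·C(i,1) + 16·C(i,2) + (-24)·C(i,4).
At i = 12: i = 12, so u_{12} = -4 - 48 + 1056 - 11880 = -10876.

-10876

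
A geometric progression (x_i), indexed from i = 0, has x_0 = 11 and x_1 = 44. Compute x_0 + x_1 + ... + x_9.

3844775

Common ratio r = 4.
x_i = 11·4^(i-0).
S = 11·(4^10 - 1)/(4 - 1) = 11·(1048576 - 1)/(3) = 3844775.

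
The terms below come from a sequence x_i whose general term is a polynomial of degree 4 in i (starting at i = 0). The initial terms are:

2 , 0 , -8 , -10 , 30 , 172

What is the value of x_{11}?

1st diffs: -2, -8, -2, 40, 142.
2nd diffs: -6, 6, 42, 102.
3rd diffs: 12, 36, 60.
4th diffs: 24, 24 (constant).
Newton forward-difference form: x_i = 2 + (-2)·C(i,1) + (-6)·C(i,2) + 12·C(i,3) + 24·C(i,4).
At i = 11: i = 11, so x_{11} = 2 - 22 - 330 + 1980 + 7920 = 9550.

9550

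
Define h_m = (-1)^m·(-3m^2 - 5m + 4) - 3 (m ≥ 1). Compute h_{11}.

(-1)^11 = -1; -3m^2 - 5m + 4 at m=11 is -414; so h_{11} = 411.

411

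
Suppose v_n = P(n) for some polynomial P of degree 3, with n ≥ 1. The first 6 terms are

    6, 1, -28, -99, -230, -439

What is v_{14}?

-7079

1st diffs: -5, -29, -71, -131, -209.
2nd diffs: -24, -42, -60, -78.
3rd diffs: -18, -18, -18 (constant).
So v_n = -3n^3 + 6n^2 - 2n + 5.
Evaluating at n = 14 gives v_{14} = -7079.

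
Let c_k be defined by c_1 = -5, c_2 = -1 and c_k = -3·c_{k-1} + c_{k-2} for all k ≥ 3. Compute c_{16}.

8651165

Step forward from the initial values:
c_3 = -2; c_4 = 5; c_5 = -17; …; c_{13} = -240125; c_{14} = 793079; c_{15} = -2619362; c_{16} = 8651165.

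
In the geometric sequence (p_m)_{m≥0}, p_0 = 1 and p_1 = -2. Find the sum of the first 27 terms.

Common ratio r = -2.
p_m = 1·(-2)^(m-0).
S = 1·((-2)^27 - 1)/(-2 - 1) = 1·(-134217728 - 1)/(-3) = 44739243.

44739243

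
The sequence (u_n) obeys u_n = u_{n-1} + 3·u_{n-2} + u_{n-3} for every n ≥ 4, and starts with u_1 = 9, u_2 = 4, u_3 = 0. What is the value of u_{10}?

Compute successive terms:
u_4 = 21; u_5 = 25; u_6 = 88; u_7 = 184; u_8 = 473; u_9 = 1113; u_{10} = 2716.

2716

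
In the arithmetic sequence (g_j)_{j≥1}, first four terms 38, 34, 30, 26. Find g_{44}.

-134

Common difference d = -4.
g_j = 38 + (j - 1)·(-4).
g_{44} = 38 + 43·(-4) = -134.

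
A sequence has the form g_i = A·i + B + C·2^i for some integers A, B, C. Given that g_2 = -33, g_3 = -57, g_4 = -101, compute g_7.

-673

At i = 2, 3, 4: 2A + B + 4C = -33; 3A + B + 8C = -57; 4A + B + 16C = -101.
Subtracting the first from the second: A + 4C = -24.
Subtracting the second from the third: A + 8C = -44.
Solving: C = -5, A = -4, then B = -5.
Therefore g_7 = -28 + (-5) + (-5)·128 = -673.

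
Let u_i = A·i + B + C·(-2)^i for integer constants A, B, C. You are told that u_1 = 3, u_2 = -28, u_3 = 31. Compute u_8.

-1294

At i = 1, 2, 3: A + B - 2C = 3; 2A + B + 4C = -28; 3A + B - 8C = 31.
Subtracting the first from the second: A + 6C = -31.
Subtracting the second from the third: A - 12C = 59.
Solving: C = -5, A = -1, then B = -6.
Hence u_8 = -1·8 + (-6) + (-5)·256 = -1294.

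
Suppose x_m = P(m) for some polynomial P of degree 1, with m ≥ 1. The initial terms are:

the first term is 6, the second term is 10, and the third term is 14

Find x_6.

1st diffs: 4, 4 (constant).
So x_m = 4m + 2.
Evaluating at m = 6 gives x_6 = 26.

26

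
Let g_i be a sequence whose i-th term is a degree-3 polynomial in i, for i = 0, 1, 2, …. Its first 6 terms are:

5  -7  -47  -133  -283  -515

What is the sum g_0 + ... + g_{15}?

1st diffs: -12, -40, -86, -150, -232.
2nd diffs: -28, -46, -64, -82.
3rd diffs: -18, -18, -18 (constant).
So g_i = -3i^3 - 5i^2 - 4i + 5.
Continuing: …, -847, -1297, -1883, -2623, …, g_{15} = -11305.
Summing i = 0..15 (16 terms) gives -49800.

-49800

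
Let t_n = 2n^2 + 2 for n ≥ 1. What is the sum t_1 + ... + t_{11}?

1034

Over n = 1..11: Σn = 66, Σn² = 506.
Total = (2)·506 + (2)·11 = 1034.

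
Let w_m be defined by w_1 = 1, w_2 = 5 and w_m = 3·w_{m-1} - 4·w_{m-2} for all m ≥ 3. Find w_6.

Step forward from the initial values:
w_3 = 11  w_4 = 13  w_5 = -5  w_6 = -67.

-67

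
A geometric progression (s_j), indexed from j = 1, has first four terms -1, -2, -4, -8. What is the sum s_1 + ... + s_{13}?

Common ratio r = 2.
s_j = (-1)·2^(j-1).
S = (-1)·(2^13 - 1)/(2 - 1) = (-1)·(8192 - 1)/(1) = -8191.

-8191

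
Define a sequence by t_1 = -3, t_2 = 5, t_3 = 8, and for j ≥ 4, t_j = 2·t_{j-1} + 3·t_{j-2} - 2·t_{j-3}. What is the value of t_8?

t_4 = 37  t_5 = 88  t_6 = 271  t_7 = 732  t_8 = 2101.

2101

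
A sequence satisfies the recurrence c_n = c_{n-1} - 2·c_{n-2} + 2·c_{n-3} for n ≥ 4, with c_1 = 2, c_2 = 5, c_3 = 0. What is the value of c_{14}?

c_4 = -6; c_5 = 4; c_6 = 16; …; c_{11} = -20; c_{12} = -116; c_{13} = 44; c_{14} = 236.

236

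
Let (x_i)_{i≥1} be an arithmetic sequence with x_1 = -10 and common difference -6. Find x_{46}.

x_i = -10 + (i - 1)·(-6).
x_{46} = -10 + 45·(-6) = -280.

-280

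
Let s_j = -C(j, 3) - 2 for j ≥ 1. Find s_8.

C(8, 3) = 56, so s_8 = -58.

-58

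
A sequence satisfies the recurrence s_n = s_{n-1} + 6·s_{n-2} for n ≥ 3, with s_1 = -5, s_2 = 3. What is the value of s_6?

Step forward from the initial values:
s_3 = -27  s_4 = -9  s_5 = -171  s_6 = -225.
(Characteristic roots are 3 and -2.)

-225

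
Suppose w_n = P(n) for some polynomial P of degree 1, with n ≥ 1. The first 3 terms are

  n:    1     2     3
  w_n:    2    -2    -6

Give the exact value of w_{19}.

-70

1st diffs: -4, -4 (constant).
So w_n = -4n + 6.
Evaluating at n = 19 gives w_{19} = -70.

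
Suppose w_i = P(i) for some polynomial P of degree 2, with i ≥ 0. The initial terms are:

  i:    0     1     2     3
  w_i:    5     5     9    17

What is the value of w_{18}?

1st diffs: 0, 4, 8.
2nd diffs: 4, 4 (constant).
Newton forward-difference form: w_i = 5 + 4·C(i,2).
At i = 18: i = 18, so w_{18} = 5 + 612 = 617.

617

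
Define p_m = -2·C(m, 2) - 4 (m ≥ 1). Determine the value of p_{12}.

C(12, 2) = 66, so p_{12} = -136.

-136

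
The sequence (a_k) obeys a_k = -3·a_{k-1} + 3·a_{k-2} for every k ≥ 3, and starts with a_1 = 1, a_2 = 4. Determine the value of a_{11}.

-429624

Iterate the recurrence:
a_3 = -9; a_4 = 39; a_5 = -144; a_6 = 549; a_7 = -2079; a_8 = 7884; a_9 = -29889; a_{10} = 113319; a_{11} = -429624.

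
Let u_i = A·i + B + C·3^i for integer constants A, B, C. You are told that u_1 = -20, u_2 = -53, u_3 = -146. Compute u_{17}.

-645700868

Plug in i = 1, 2, 3: A + B + 3C = -20; 2A + B + 9C = -53; 3A + B + 27C = -146.
Subtracting the first from the second: A + 6C = -33.
Subtracting the second from the third: A + 18C = -93.
Solving: C = -5, A = -3, then B = -2.
Hence u_{17} = -3·17 + (-2) + (-5)·129140163 = -645700868.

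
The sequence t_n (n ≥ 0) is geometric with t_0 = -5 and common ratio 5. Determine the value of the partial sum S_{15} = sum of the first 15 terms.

t_n = (-5)·5^(n-0).
S = (-5)·(5^15 - 1)/(5 - 1) = (-5)·(30517578125 - 1)/(4) = -38146972655.

-38146972655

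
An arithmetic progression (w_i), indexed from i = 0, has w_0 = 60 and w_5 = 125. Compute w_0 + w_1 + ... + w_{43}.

14938

Common difference d = (125 - 60) / (5 - 0) = 13.
w_i = 60 + (i - 0)·13.
w_{43} = 619; S = 44·(60 + 619)/2 = 14938.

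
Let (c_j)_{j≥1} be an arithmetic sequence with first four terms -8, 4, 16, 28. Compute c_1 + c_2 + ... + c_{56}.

Common difference d = 12.
c_j = -8 + (j - 1)·12.
c_{56} = 652; S = 56·(-8 + 652)/2 = 18032.

18032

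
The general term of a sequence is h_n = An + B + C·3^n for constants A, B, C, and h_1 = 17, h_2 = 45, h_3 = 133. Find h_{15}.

Write the equations: A + B + 3C = 17; 2A + B + 9C = 45; 3A + B + 27C = 133.
Subtracting the first from the second: A + 6C = 28.
Subtracting the second from the third: A + 18C = 88.
Solving: C = 5, A = -2, then B = 4.
Therefore h_{15} = -30 + 4 + 5·14348907 = 71744509.

71744509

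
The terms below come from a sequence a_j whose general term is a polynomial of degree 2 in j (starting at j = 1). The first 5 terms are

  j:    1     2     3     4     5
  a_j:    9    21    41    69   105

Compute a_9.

329

1st diffs: 12, 20, 28, 36.
2nd diffs: 8, 8, 8 (constant).
Newton forward-difference form: a_j = 9 + 12·C(j-1,1) + 8·C(j-1,2).
At j = 9: j-1 = 8, so a_9 = 9 + 96 + 224 = 329.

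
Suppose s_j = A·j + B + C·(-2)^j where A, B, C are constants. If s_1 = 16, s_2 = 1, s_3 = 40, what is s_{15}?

Plug in j = 1, 2, 3: A + B - 2C = 16; 2A + B + 4C = 1; 3A + B - 8C = 40.
Subtracting the first from the second: A + 6C = -15.
Subtracting the second from the third: A - 12C = 39.
Solving: C = -3, A = 3, then B = 7.
Hence s_{15} = 3·15 + 7 + (-3)·(-32768) = 98356.

98356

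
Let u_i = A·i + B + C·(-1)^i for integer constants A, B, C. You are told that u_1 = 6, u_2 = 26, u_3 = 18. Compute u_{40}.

At i = 1, 2, 3: A + B - C = 6; 2A + B + C = 26; 3A + B - C = 18.
Subtracting the first from the second: A + 2C = 20.
Subtracting the second from the third: A - 2C = -8.
Solving: C = 7, A = 6, then B = 7.
So u_i = 6·i + 7 + 7·(-1)^i; at i=40 this is 254.

254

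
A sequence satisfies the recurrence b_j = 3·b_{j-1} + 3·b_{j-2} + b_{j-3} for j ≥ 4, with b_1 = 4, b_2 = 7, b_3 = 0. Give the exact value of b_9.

18264

Compute successive terms:
b_4 = 25  b_5 = 82  b_6 = 321  b_7 = 1234  b_8 = 4747  b_9 = 18264.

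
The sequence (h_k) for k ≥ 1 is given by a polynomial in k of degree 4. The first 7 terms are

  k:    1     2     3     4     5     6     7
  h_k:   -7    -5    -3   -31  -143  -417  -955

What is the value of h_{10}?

1st diffs: 2, 2, -28, -112, -274, -538.
2nd diffs: 0, -30, -84, -162, -264.
3rd diffs: -30, -54, -78, -102.
4th diffs: -24, -24, -24 (constant).
So h_k = -k^4 + 5k^3 - 5k^2 - 3k - 3.
Evaluating at k = 10 gives h_{10} = -5533.

-5533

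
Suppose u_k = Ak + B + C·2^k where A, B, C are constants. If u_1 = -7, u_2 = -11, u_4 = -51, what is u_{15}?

-131015

The three given values yield: A + B + 2C = -7; 2A + B + 4C = -11; 4A + B + 16C = -51.
Subtracting the first from the second: A + 2C = -4.
Subtracting the second from the third: 2A + 12C = -40.
Solving: C = -4, A = 4, then B = -3.
Therefore u_{15} = 60 + (-3) + (-4)·32768 = -131015.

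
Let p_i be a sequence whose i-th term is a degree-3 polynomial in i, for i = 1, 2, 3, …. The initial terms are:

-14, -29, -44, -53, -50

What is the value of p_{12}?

1st diffs: -15, -15, -9, 3.
2nd diffs: 0, 6, 12.
3rd diffs: 6, 6 (constant).
Newton forward-difference form: p_i = -14 + (-15)·C(i-1,1) + 6·C(i-1,3).
At i = 12: i-1 = 11, so p_{12} = -14 - 165 + 990 = 811.

811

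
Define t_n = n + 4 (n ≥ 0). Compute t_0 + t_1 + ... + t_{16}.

Over n = 0..16: Σn = 136.
Total = (1)·136 + (4)·17 = 204.

204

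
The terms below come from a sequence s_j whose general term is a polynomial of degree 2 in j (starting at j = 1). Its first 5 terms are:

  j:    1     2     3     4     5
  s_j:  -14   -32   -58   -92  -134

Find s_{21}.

1st diffs: -18, -26, -34, -42.
2nd diffs: -8, -8, -8 (constant).
Newton forward-difference form: s_j = -14 + (-18)·C(j-1,1) + (-8)·C(j-1,2).
At j = 21: j-1 = 20, so s_{21} = -14 - 360 - 1520 = -1894.

-1894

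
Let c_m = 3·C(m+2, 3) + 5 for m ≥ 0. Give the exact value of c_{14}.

1685

C(16, 3) = 560, so c_{14} = 1685.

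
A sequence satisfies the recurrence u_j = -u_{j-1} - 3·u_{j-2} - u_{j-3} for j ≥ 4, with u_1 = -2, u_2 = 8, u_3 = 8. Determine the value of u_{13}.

Compute successive terms:
u_4 = -30;  u_5 = -2;  u_6 = 84;  u_7 = -48;  u_8 = -202;  u_9 = 262;  u_{10} = 392;  u_{11} = -976;  u_{12} = -462;  u_{13} = 2998.

2998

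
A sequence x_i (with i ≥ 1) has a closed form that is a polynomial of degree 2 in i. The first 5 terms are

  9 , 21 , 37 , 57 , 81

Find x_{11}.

309

1st diffs: 12, 16, 20, 24.
2nd diffs: 4, 4, 4 (constant).
Newton forward-difference form: x_i = 9 + 12·C(i-1,1) + 4·C(i-1,2).
At i = 11: i-1 = 10, so x_{11} = 9 + 120 + 180 = 309.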